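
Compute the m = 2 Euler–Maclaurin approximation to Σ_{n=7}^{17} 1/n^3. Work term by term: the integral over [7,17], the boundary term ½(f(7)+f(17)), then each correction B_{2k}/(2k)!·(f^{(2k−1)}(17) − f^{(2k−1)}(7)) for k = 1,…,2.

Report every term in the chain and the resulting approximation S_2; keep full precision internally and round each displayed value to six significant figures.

S_2 ≈ 0.0101339

Integral: ∫_7^17 1/x^3 dx = 0.00847398.
Boundary: ½(f(7) + f(17)) = ½(0.00291545 + 0.000203542) = 0.00155950.
Running total after boundary: 0.0100335.
k=1: B_{2}/(2)! × [f^{(1)}(17) − f^{(1)}(7)] = 1/12 × (-3.59191e-05 − (-0.00124948)) = 0.000101130.
After k=1: 0.0101346.
k=2: B_{4}/(4)! × [f^{(3)}(17) − f^{(3)}(7)] = −1/720 × (-2.48575e-06 − (-0.000509992)) = -7.04869e-07.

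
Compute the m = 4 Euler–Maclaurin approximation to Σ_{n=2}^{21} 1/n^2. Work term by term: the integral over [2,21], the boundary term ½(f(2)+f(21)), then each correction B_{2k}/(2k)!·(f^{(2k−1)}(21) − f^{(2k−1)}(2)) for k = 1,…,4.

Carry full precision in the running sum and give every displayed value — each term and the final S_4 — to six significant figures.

S_4 ≈ 0.598409

Integral: ∫_2^21 1/x^2 dx = 0.452381.
Endpoint term: (f(2) + f(21))/2 = (0.250000 + 0.00226757)/2 = 0.126134.
Running total after boundary: 0.578515.
Order-1 term: 1/12 · (-0.000215959 − (-0.250000)) = 0.0208153.
Running total after k=1: 0.599330.
Order-2 term: −1/720 · (-5.87645e-06 − (-0.750000)) = -0.00104166.
Running total after k=2: 0.598288.
Order-3 term: 1/30240 · (-3.99758e-07 − (-5.62500)) = 0.000186012.
Running total after k=3: 0.598474.
Order-4 term: −1/1209600 · (-5.07630e-08 − (-78.7500)) = -6.51042e-05.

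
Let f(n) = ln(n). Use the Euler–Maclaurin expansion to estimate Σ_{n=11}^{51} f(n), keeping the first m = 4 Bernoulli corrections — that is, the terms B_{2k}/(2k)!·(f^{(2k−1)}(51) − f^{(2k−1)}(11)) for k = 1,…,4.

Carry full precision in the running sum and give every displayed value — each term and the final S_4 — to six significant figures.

S_4 ≈ 137.305

∫_11^51 ln(x) dx evaluates to 134.146.
½[f(11) + f(51)] = ½[2.39790 + 3.93183] = 3.16486.
Integral + boundary = 137.311.
k=1: B_{2}/(2)! × [f^{(1)}(51) − f^{(1)}(11)] = 1/12 × (0.0196078 − 0.0909091) = -0.00594177.
Partial sum through k=1: 137.305.
k=2: B_{4}/(4)! × [f^{(3)}(51) − f^{(3)}(11)] = −1/720 × (1.50772e-05 − 0.00150263) = 2.06605e-06.
Partial sum through k=2: 137.305.
k=3: B_{6}/(6)! × [f^{(5)}(51) − f^{(5)}(11)] = 1/30240 × (6.95601e-08 − 0.000149021) = -4.92565e-09.
Partial sum through k=3: 137.305.
k=4: B_{8}/(8)! × [f^{(7)}(51) − f^{(7)}(11)] = −1/1209600 × (8.02308e-10 − 3.69474e-05) = 3.05445e-11.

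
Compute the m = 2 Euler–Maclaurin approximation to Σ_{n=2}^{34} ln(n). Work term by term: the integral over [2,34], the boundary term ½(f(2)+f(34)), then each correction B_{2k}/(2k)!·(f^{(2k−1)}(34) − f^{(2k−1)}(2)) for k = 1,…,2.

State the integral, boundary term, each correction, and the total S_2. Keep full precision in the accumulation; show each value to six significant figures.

The integral term ∫_2^34 ln(x) dx = 86.5100.
Endpoint term: (f(2) + f(34))/2 = (0.693147 + 3.52636)/2 = 2.10975.
Running total after boundary: 88.6197.
Correction k=1: B_{2}/2! · (f^{(1)}(34) − f^{(1)}(2)) = 1/12 · (0.0294118 − 0.500000) = -0.0392157.
After k=1: 88.5805.
Correction k=2: B_{4}/4! · (f^{(3)}(34) − f^{(3)}(2)) = −1/720 · (5.08854e-05 − 0.250000) = 0.000347152.

S_2 ≈ 88.5808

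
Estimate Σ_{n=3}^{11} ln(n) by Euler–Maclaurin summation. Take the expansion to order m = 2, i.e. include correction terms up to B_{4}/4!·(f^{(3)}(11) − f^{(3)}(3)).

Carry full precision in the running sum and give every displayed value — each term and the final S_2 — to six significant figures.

∫_3^11 ln(x) dx evaluates to 15.0810.
½[f(3) + f(11)] = ½[1.09861 + 2.39790] = 1.74825.
Integral + boundary = 16.8293.
k=1: B_{2}/(2)! × [f^{(1)}(11) − f^{(1)}(3)] = 1/12 × (0.0909091 − 0.333333) = -0.0202020.
Running total after k=1: 16.8091.
k=2: B_{4}/(4)! × [f^{(3)}(11) − f^{(3)}(3)] = −1/720 × (0.00150263 − 0.0740741) = 0.000100794.

S_2 ≈ 16.8092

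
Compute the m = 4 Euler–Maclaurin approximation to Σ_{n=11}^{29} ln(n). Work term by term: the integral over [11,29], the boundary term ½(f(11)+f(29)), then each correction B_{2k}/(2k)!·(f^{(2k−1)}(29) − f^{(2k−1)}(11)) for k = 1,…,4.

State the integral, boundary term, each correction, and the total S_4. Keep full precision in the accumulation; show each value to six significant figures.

Integral: ∫_11^29 ln(x) dx = 53.2747.
Endpoint term: (f(11) + f(29))/2 = (2.39790 + 3.36730)/2 = 2.88260.
Running total after boundary: 56.1573.
Correction k=1: B_{2}/2! · (f^{(1)}(29) − f^{(1)}(11)) = 1/12 · (0.0344828 − 0.0909091) = -0.00470219.
Partial sum through k=1: 56.1526.
Correction k=2: B_{4}/4! · (f^{(3)}(29) − f^{(3)}(11)) = −1/720 · (8.20042e-05 − 0.00150263) = 1.97309e-06.
Partial sum through k=2: 56.1526.
Correction k=3: B_{6}/6! · (f^{(5)}(29) − f^{(5)}(11)) = 1/30240 · (1.17010e-06 − 0.000149021) = -4.88925e-09.
Partial sum through k=3: 56.1526.
Correction k=4: B_{8}/8! · (f^{(7)}(29) − f^{(7)}(11)) = −1/1209600 · (4.17394e-08 − 3.69474e-05) = 3.05106e-11.

S_4 ≈ 56.1526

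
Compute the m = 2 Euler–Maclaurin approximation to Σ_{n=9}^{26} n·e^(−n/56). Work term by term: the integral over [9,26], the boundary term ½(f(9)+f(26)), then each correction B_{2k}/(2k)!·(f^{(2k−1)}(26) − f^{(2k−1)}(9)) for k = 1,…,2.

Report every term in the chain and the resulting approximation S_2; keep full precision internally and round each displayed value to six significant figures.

∫_9^26 x·e^(−x/56) dx evaluates to 213.131.
Boundary: ½(f(9) + f(26)) = ½(7.66382 + 16.3432) = 12.0035.
Integral + boundary = 225.135.
Order-1 term: 1/12 · (0.336741 − 0.714681) = -0.0314950.
Running total after k=1: 225.103.
Order-2 term: −1/720 · (0.000508262 − 0.000770967) = 3.64868e-07.

S_2 ≈ 225.103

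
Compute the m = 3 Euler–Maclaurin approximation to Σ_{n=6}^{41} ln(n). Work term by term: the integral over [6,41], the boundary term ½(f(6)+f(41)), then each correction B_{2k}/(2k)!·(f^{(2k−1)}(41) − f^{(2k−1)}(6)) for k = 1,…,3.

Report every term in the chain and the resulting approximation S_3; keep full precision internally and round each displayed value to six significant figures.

S_3 ≈ 109.247

The integral term ∫_6^41 ln(x) dx = 106.506.
½[f(6) + f(41)] = ½[1.79176 + 3.71357] = 2.75267.
So far: 109.259.
Order-1 term: 1/12 · (0.0243902 − 0.166667) = -0.0118564.
After k=1: 109.247.
Order-2 term: −1/720 · (2.90187e-05 − 0.00925926) = 1.28198e-05.
After k=2: 109.247.
Order-3 term: 1/30240 · (2.07153e-07 − 0.00308642) = -1.02057e-07.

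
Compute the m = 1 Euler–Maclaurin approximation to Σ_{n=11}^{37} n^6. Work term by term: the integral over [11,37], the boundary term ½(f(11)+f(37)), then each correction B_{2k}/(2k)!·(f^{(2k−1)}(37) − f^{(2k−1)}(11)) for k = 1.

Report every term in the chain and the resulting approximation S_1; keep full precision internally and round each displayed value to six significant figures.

S_1 ≈ 1.48773e+10

Integral: ∫_11^37 x^6 dx = 1.35589e+10.
Boundary: ½(f(11) + f(37)) = ½(1.77156e+06 + 2.56573e+09) = 1.28375e+09.
Integral + boundary = 1.48427e+10.
Order-1 term: 1/12 · (4.16064e+08 − 966306) = 3.45915e+07.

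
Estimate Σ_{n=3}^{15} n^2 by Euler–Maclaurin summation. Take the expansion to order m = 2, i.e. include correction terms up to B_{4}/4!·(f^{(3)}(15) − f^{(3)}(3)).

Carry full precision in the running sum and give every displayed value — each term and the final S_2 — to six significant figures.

Integral: ∫_3^15 x^2 dx = 1116.00.
Boundary: ½(f(3) + f(15)) = ½(9.00000 + 225.000) = 117.000.
Integral + boundary = 1233.00.
Order-1 term: 1/12 · (30.0000 − 6.00000) = 2.00000.
Running total after k=1: 1235.00.
Order-2 term: −1/720 · (0.00000 − 0.00000) = 0.00000.

S_2 ≈ 1235.00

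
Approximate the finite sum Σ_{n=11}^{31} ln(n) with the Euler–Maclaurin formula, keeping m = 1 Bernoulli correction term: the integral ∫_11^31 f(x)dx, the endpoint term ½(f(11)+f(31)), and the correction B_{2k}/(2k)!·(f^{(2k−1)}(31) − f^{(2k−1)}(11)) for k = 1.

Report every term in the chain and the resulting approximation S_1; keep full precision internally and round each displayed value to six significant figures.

∫_11^31 ln(x) dx evaluates to 60.0768.
Endpoint term: (f(11) + f(31))/2 = (2.39790 + 3.43399)/2 = 2.91594.
Running total after boundary: 62.9927.
k=1: B_{2}/(2)! × [f^{(1)}(31) − f^{(1)}(11)] = 1/12 × (0.0322581 − 0.0909091) = -0.00488759.

S_1 ≈ 62.9878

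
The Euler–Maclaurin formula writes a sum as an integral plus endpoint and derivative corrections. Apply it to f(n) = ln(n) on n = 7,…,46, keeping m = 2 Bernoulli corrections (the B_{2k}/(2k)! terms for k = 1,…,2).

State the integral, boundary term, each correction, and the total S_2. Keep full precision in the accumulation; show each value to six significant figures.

∫_7^46 ln(x) dx evaluates to 123.496.
Endpoint term: (f(7) + f(46))/2 = (1.94591 + 3.82864)/2 = 2.88728.
So far: 126.383.
k=1: B_{2}/(2)! × [f^{(1)}(46) − f^{(1)}(7)] = 1/12 × (0.0217391 − 0.142857) = -0.0100932.
Partial sum through k=1: 126.373.
k=2: B_{4}/(4)! × [f^{(3)}(46) − f^{(3)}(7)] = −1/720 × (2.05474e-05 − 0.00583090) = 8.06994e-06.

S_2 ≈ 126.373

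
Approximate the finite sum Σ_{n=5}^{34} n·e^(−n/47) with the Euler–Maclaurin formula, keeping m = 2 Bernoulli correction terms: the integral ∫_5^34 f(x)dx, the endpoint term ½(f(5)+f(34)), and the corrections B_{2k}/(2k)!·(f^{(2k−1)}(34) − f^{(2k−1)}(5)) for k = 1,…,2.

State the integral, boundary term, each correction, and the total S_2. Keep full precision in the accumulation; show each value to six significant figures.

S_2 ≈ 361.022

Integral: ∫_5^34 x·e^(−x/47) dx = 350.584.
½[f(5) + f(34)] = ½[4.49540 + 16.4933] = 10.4944.
Integral + boundary = 361.078.
k=1: B_{2}/(2)! × [f^{(1)}(34) − f^{(1)}(5)] = 1/12 × (0.134176 − 0.803433) = -0.0557714.
Running total after k=1: 361.022.
k=2: B_{4}/(4)! × [f^{(3)}(34) − f^{(3)}(5)] = −1/720 × (0.000499942 − 0.00117772) = 9.41365e-07.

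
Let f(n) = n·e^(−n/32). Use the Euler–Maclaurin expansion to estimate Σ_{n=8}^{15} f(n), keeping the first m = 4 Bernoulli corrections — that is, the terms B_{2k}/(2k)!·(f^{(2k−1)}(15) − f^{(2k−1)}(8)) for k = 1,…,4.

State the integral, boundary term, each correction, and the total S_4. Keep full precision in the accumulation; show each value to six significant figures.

S_4 ≈ 63.4735

Integral: ∫_8^15 x·e^(−x/32) dx = 55.6859.
Boundary: ½(f(8) + f(15)) = ½(6.23041 + 9.38676) = 7.80858.
Running total after boundary: 63.4944.
Correction k=1: B_{2}/2! · (f^{(1)}(15) − f^{(1)}(8)) = 1/12 · (0.332448 − 0.584101) = -0.0209711.
Partial sum through k=1: 63.4735.
Correction k=2: B_{4}/4! · (f^{(3)}(15) − f^{(3)}(8)) = −1/720 · (0.00154689 − 0.00209151) = 7.56411e-07.
Partial sum through k=2: 63.4735.
Correction k=3: B_{6}/6! · (f^{(5)}(15) − f^{(5)}(8)) = 1/30240 · (2.70422e-06 − 3.52793e-06) = -2.72390e-11.
Partial sum through k=3: 63.4735.
Correction k=4: B_{8}/8! · (f^{(7)}(15) − f^{(7)}(8)) = −1/1209600 · (3.80646e-09 − 4.89587e-09) = 9.00643e-16.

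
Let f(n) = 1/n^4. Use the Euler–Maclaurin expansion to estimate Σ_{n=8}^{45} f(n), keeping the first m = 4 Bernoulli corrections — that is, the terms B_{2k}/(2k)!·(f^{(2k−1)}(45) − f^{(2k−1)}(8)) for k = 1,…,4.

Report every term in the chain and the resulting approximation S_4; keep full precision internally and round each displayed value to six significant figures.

Integral: ∫_8^45 1/x^4 dx = 0.000647384.
Endpoint term: (f(8) + f(45))/2 = (0.000244141 + 2.43865e-07)/2 = 0.000122192.
Integral + boundary = 0.000769576.
Order-1 term: 1/12 · (-2.16769e-08 − (-0.000122070)) = 1.01707e-05.
Running total after k=1: 0.000779747.
Order-2 term: −1/720 · (-3.21139e-10 − (-5.72205e-05)) = -7.94724e-08.
Running total after k=2: 0.000779667.
Order-3 term: 1/30240 · (-8.88089e-12 − (-5.00679e-05)) = 1.65568e-09.
Running total after k=3: 0.000779669.
Order-4 term: −1/1209600 · (-3.94706e-13 − (-7.04080e-05)) = -5.82077e-11.

S_4 ≈ 0.000779669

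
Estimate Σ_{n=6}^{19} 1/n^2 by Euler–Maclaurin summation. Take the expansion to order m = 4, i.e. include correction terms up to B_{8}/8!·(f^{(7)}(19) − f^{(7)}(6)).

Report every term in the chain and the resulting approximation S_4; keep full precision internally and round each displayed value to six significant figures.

The integral term ∫_6^19 1/x^2 dx = 0.114035.
Endpoint term: (f(6) + f(19))/2 = (0.0277778 + 0.00277008)/2 = 0.0152739.
So far: 0.129309.
Correction k=1: B_{2}/2! · (f^{(1)}(19) − f^{(1)}(6)) = 1/12 · (-0.000291588 − (-0.00925926)) = 0.000747306.
Running total after k=1: 0.130056.
Correction k=2: B_{4}/4! · (f^{(3)}(19) − f^{(3)}(6)) = −1/720 · (-9.69267e-06 − (-0.00308642)) = -4.27323e-06.
Running total after k=2: 0.130052.
Correction k=3: B_{6}/6! · (f^{(5)}(19) − f^{(5)}(6)) = 1/30240 · (-8.05485e-07 − (-0.00257202)) = 8.50268e-08.
Running total after k=3: 0.130052.
Correction k=4: B_{8}/8! · (f^{(7)}(19) − f^{(7)}(6)) = −1/1209600 · (-1.24951e-07 − (-0.00400091)) = -3.30753e-09.

S_4 ≈ 0.130052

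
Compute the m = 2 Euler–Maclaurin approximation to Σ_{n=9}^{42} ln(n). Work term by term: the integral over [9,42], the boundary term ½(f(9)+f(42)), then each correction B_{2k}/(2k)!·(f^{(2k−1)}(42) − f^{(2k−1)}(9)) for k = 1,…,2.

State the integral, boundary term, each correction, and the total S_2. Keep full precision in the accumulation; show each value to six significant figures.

Integral: ∫_9^42 ln(x) dx = 104.207.
Endpoint term: (f(9) + f(42))/2 = (2.19722 + 3.73767)/2 = 2.96745.
So far: 107.175.
k=1: B_{2}/(2)! × [f^{(1)}(42) − f^{(1)}(9)] = 1/12 × (0.0238095 − 0.111111) = -0.00727513.
Partial sum through k=1: 107.167.
k=2: B_{4}/(4)! × [f^{(3)}(42) − f^{(3)}(9)] = −1/720 × (2.69949e-05 − 0.00274348) = 3.77290e-06.

S_2 ≈ 107.167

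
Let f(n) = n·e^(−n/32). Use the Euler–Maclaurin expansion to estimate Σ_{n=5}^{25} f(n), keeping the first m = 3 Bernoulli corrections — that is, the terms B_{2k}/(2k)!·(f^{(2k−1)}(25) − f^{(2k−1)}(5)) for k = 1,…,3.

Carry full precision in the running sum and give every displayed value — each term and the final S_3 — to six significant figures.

The integral term ∫_5^25 x·e^(−x/32) dx = 177.641.
Boundary: ½(f(5) + f(25)) = ½(4.27673 + 11.4458) = 7.86128.
Running total after boundary: 185.502.
k=1: B_{2}/(2)! × [f^{(1)}(25) − f^{(1)}(5)] = 1/12 × (0.100151 − 0.721698) = -0.0517955.
After k=1: 185.450.
k=2: B_{4}/(4)! × [f^{(3)}(25) − f^{(3)}(5)] = −1/720 × (0.000992010 − 0.00237538) = 1.92135e-06.
After k=2: 185.450.
k=3: B_{6}/(6)! × [f^{(5)}(25) − f^{(5)}(5)] = 1/30240 × (1.84201e-06 − 3.95115e-06) = -6.97467e-11.

S_3 ≈ 185.450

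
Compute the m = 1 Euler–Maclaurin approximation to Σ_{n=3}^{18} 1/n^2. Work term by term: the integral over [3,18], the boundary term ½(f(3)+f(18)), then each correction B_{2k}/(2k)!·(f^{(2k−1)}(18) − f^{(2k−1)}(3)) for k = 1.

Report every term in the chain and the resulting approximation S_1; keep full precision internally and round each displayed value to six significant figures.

∫_3^18 1/x^2 dx evaluates to 0.277778.
Endpoint term: (f(3) + f(18))/2 = (0.111111 + 0.00308642)/2 = 0.0570988.
So far: 0.334877.
k=1: B_{2}/(2)! × [f^{(1)}(18) − f^{(1)}(3)] = 1/12 × (-0.000342936 − (-0.0740741)) = 0.00614426.

S_1 ≈ 0.341021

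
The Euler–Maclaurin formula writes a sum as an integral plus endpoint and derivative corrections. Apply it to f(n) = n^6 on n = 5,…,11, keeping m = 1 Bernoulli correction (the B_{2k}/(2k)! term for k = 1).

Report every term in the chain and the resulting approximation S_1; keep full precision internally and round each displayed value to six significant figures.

S_1 ≈ 3.74528e+06

∫_5^11 x^6 dx evaluates to 2.77272e+06.
½[f(5) + f(11)] = ½[15625.0 + 1.77156e+06] = 893593.
Running total after boundary: 3.66631e+06.
k=1: B_{2}/(2)! × [f^{(1)}(11) − f^{(1)}(5)] = 1/12 × (966306 − 18750.0) = 78963.0.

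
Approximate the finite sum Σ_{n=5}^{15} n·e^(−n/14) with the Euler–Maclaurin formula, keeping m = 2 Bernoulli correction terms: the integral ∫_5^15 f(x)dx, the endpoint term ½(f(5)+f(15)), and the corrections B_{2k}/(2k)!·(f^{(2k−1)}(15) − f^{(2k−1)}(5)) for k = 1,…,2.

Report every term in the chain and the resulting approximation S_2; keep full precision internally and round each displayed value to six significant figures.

S_2 ≈ 51.3288

The integral term ∫_5^15 x·e^(−x/14) dx = 47.0502.
½[f(5) + f(15)] = ½[3.49836 + 5.13778] = 4.31807.
Running total after boundary: 51.3683.
k=1: B_{2}/(2)! × [f^{(1)}(15) − f^{(1)}(5)] = 1/12 × (-0.0244656 − 0.449789) = -0.0395213.
Running total after k=1: 51.3288.
k=2: B_{4}/(4)! × [f^{(3)}(15) − f^{(3)}(5)] = −1/720 × (0.00337027 − 0.00943436) = 8.42235e-06.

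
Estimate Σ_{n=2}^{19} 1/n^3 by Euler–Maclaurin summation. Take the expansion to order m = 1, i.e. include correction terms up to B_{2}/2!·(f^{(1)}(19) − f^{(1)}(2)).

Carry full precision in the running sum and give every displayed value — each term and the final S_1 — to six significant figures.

The integral term ∫_2^19 1/x^3 dx = 0.123615.
Endpoint term: (f(2) + f(19))/2 = (0.125000 + 0.000145794)/2 = 0.0625729.
So far: 0.186188.
k=1: B_{2}/(2)! × [f^{(1)}(19) − f^{(1)}(2)] = 1/12 × (-2.30201e-05 − (-0.187500)) = 0.0156231.

S_1 ≈ 0.201811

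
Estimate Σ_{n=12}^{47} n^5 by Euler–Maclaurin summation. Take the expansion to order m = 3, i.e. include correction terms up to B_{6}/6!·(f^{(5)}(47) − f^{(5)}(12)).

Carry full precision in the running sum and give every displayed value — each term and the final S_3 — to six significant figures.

The integral term ∫_12^47 x^5 dx = 1.79604e+09.
½[f(12) + f(47)] = ½[248832 + 2.29345e+08] = 1.14797e+08.
So far: 1.91084e+09.
Order-1 term: 1/12 · (2.43984e+07 − 103680) = 2.02456e+06.
After k=1: 1.91286e+09.
Order-2 term: −1/720 · (132540 − 8640.00) = -172.083.
After k=2: 1.91286e+09.
Order-3 term: 1/30240 · (120.000 − 120.000) = 0.00000.

S_3 ≈ 1.91286e+09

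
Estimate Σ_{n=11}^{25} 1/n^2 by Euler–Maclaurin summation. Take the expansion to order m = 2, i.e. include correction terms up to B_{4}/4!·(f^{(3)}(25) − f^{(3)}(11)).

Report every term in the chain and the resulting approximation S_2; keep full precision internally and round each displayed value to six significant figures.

∫_11^25 1/x^2 dx evaluates to 0.0509091.
Endpoint term: (f(11) + f(25))/2 = (0.00826446 + 0.00160000)/2 = 0.00493223.
Running total after boundary: 0.0558413.
k=1: B_{2}/(2)! × [f^{(1)}(25) − f^{(1)}(11)] = 1/12 × (-0.000128000 − (-0.00150263)) = 0.000114552.
After k=1: 0.0559559.
k=2: B_{4}/(4)! × [f^{(3)}(25) − f^{(3)}(11)] = −1/720 × (-2.45760e-06 − (-0.000149021)) = -2.03560e-07.

S_2 ≈ 0.0559557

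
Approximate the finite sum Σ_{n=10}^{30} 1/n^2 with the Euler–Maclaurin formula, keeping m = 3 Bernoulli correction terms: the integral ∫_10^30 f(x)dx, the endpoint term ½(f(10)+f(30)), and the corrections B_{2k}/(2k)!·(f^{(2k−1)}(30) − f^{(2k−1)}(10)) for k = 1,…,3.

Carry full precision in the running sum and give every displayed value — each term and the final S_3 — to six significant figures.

S_3 ≈ 0.0723824

Integral: ∫_10^30 1/x^2 dx = 0.0666667.
½[f(10) + f(30)] = ½[0.0100000 + 0.00111111] = 0.00555556.
So far: 0.0722222.
k=1: B_{2}/(2)! × [f^{(1)}(30) − f^{(1)}(10)] = 1/12 × (-7.40741e-05 − (-0.00200000)) = 0.000160494.
Running total after k=1: 0.0723827.
k=2: B_{4}/(4)! × [f^{(3)}(30) − f^{(3)}(10)] = −1/720 × (-9.87654e-07 − (-0.000240000)) = -3.31962e-07.
Running total after k=2: 0.0723824.
k=3: B_{6}/(6)! × [f^{(5)}(30) − f^{(5)}(10)] = 1/30240 × (-3.29218e-08 − (-7.20000e-05)) = 2.37986e-09.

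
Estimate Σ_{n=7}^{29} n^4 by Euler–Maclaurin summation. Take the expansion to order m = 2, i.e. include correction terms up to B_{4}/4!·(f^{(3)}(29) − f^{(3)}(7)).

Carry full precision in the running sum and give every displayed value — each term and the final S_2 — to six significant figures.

S_2 ≈ 4.46172e+06

Integral: ∫_7^29 x^4 dx = 4.09887e+06.
½[f(7) + f(29)] = ½[2401.00 + 707281] = 354841.
So far: 4.45371e+06.
k=1: B_{2}/(2)! × [f^{(1)}(29) − f^{(1)}(7)] = 1/12 × (97556.0 − 1372.00) = 8015.33.
Running total after k=1: 4.46172e+06.
k=2: B_{4}/(4)! × [f^{(3)}(29) − f^{(3)}(7)] = −1/720 × (696.000 − 168.000) = -0.733333.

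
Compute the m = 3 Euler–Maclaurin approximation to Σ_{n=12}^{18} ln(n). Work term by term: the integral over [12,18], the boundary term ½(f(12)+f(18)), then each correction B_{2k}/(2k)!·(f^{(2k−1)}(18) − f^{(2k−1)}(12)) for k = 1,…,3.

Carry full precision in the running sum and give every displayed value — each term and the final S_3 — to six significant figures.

S_3 ≈ 18.8931

Integral: ∫_12^18 ln(x) dx = 16.2078.
Endpoint term: (f(12) + f(18))/2 = (2.48491 + 2.89037)/2 = 2.68764.
Running total after boundary: 18.8955.
k=1: B_{2}/(2)! × [f^{(1)}(18) − f^{(1)}(12)] = 1/12 × (0.0555556 − 0.0833333) = -0.00231481.
Partial sum through k=1: 18.8931.
k=2: B_{4}/(4)! × [f^{(3)}(18) − f^{(3)}(12)] = −1/720 × (0.000342936 − 0.00115741) = 1.13121e-06.
Partial sum through k=2: 18.8931.
k=3: B_{6}/(6)! × [f^{(5)}(18) − f^{(5)}(12)] = 1/30240 × (1.27013e-05 − 9.64506e-05) = -2.76949e-09.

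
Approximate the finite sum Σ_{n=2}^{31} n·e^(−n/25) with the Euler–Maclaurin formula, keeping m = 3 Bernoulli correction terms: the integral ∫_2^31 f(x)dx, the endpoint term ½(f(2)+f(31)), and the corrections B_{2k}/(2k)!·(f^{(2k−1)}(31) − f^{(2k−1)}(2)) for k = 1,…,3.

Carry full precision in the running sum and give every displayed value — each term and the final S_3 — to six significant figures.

∫_2^31 x·e^(−x/25) dx evaluates to 217.966.
½[f(2) + f(31)] = ½[1.84623 + 8.97091] = 5.40857.
Running total after boundary: 223.374.
Order-1 term: 1/12 · (-0.0694522 − 0.849267) = -0.0765599.
Running total after k=1: 223.298.
Order-2 term: −1/720 · (0.000814906 − 0.00431280) = 4.85819e-06.
Running total after k=2: 223.298.
Order-3 term: 1/30240 · (2.78550e-06 − 1.16268e-05) = -2.92372e-10.

S_3 ≈ 223.298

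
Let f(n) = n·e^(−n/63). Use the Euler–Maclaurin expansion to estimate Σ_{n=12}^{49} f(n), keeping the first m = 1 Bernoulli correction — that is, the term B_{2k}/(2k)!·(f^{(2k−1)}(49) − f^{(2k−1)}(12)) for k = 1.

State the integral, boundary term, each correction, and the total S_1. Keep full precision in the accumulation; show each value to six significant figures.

∫_12^49 x·e^(−x/63) dx evaluates to 663.813.
½[f(12) + f(49)] = ½[9.91879 + 22.5119] = 16.2153.
So far: 680.028.
Correction k=1: B_{2}/2! · (f^{(1)}(49) − f^{(1)}(12)) = 1/12 · (0.102095 − 0.669124) = -0.0472525.

S_1 ≈ 679.981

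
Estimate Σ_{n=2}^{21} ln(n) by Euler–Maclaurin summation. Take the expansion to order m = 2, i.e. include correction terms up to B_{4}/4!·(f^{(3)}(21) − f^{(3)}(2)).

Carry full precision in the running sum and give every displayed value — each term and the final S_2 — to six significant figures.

S_2 ≈ 45.3802

The integral term ∫_2^21 ln(x) dx = 43.5487.
Boundary: ½(f(2) + f(21)) = ½(0.693147 + 3.04452) = 1.86883.
So far: 45.4175.
k=1: B_{2}/(2)! × [f^{(1)}(21) − f^{(1)}(2)] = 1/12 × (0.0476190 − 0.500000) = -0.0376984.
Partial sum through k=1: 45.3798.
k=2: B_{4}/(4)! × [f^{(3)}(21) − f^{(3)}(2)] = −1/720 × (0.000215959 − 0.250000) = 0.000346922.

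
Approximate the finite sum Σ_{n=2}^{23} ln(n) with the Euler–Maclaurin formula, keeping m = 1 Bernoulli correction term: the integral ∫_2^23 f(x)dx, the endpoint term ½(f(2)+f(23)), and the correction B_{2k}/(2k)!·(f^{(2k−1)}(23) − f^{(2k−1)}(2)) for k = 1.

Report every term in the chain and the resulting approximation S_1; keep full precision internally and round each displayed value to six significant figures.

S_1 ≈ 51.6063

∫_2^23 ln(x) dx evaluates to 49.7301.
Boundary: ½(f(2) + f(23)) = ½(0.693147 + 3.13549) = 1.91432.
Running total after boundary: 51.6444.
k=1: B_{2}/(2)! × [f^{(1)}(23) − f^{(1)}(2)] = 1/12 × (0.0434783 − 0.500000) = -0.0380435.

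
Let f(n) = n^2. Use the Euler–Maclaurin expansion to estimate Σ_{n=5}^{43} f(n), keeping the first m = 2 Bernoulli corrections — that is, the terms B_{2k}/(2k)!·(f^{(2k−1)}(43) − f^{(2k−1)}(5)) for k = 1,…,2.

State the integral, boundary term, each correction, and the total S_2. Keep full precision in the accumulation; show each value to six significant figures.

∫_5^43 x^2 dx evaluates to 26460.7.
Boundary: ½(f(5) + f(43)) = ½(25.0000 + 1849.00) = 937.000.
So far: 27397.7.
k=1: B_{2}/(2)! × [f^{(1)}(43) − f^{(1)}(5)] = 1/12 × (86.0000 − 10.0000) = 6.33333.
Partial sum through k=1: 27404.0.
k=2: B_{4}/(4)! × [f^{(3)}(43) − f^{(3)}(5)] = −1/720 × (0.00000 − 0.00000) = 0.00000.

S_2 ≈ 27404.0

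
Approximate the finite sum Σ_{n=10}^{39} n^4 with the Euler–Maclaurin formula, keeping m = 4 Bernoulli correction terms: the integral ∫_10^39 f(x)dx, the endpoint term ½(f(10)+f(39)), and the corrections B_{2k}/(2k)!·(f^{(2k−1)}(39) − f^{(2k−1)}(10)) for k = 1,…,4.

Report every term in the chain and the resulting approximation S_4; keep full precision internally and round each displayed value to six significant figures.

S_4 ≈ 1.92060e+07

The integral term ∫_10^39 x^4 dx = 1.80248e+07.
Endpoint term: (f(10) + f(39))/2 = (10000.0 + 2.31344e+06)/2 = 1.16172e+06.
Running total after boundary: 1.91866e+07.
Correction k=1: B_{2}/2! · (f^{(1)}(39) − f^{(1)}(10)) = 1/12 · (237276 − 4000.00) = 19439.7.
After k=1: 1.92060e+07.
Correction k=2: B_{4}/4! · (f^{(3)}(39) − f^{(3)}(10)) = −1/720 · (936.000 − 240.000) = -0.966667.
After k=2: 1.92060e+07.
Correction k=3: B_{6}/6! · (f^{(5)}(39) − f^{(5)}(10)) = 1/30240 · (0.00000 − 0.00000) = 0.00000.
After k=3: 1.92060e+07.
Correction k=4: B_{8}/8! · (f^{(7)}(39) − f^{(7)}(10)) = −1/1209600 · (0.00000 − 0.00000) = 0.00000.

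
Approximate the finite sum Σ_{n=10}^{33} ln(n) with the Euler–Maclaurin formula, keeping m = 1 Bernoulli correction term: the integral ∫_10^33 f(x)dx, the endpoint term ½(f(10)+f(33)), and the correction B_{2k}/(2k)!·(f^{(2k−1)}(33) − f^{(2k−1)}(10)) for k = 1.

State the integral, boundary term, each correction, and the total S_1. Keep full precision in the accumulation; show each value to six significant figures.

Integral: ∫_10^33 ln(x) dx = 69.3589.
Boundary: ½(f(10) + f(33)) = ½(2.30259 + 3.49651) = 2.89955.
So far: 72.2584.
Correction k=1: B_{2}/2! · (f^{(1)}(33) − f^{(1)}(10)) = 1/12 · (0.0303030 − 0.100000) = -0.00580808.

S_1 ≈ 72.2526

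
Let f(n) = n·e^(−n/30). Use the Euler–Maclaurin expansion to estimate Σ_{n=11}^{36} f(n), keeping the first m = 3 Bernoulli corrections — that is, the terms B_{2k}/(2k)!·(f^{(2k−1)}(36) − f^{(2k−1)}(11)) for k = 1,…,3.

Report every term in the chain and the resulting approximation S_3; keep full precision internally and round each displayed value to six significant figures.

∫_11^36 x·e^(−x/30) dx evaluates to 256.075.
Endpoint term: (f(11) + f(36))/2 = (7.62345 + 10.8430)/2 = 9.23322.
Running total after boundary: 265.309.
Order-1 term: 1/12 · (-0.0602388 − 0.438926) = -0.0415970.
Partial sum through k=1: 265.267.
Order-2 term: −1/720 · (0.000602388 − 0.00202779) = 1.97972e-06.
Partial sum through k=2: 265.267.
Order-3 term: 1/30240 · (1.41301e-06 − 3.96431e-06) = -8.43683e-11.

S_3 ≈ 265.267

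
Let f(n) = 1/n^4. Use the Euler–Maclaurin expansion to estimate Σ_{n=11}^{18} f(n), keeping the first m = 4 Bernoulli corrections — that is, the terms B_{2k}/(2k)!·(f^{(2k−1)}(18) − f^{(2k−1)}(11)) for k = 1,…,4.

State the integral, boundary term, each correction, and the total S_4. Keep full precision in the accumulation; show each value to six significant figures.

∫_11^18 1/x^4 dx evaluates to 0.000193282.
Boundary: ½(f(11) + f(18)) = ½(6.83013e-05 + 9.52599e-06) = 3.89137e-05.
Integral + boundary = 0.000232196.
Correction k=1: B_{2}/2! · (f^{(1)}(18) − f^{(1)}(11)) = 1/12 · (-2.11689e-06 − (-2.48369e-05)) = 1.89333e-06.
After k=1: 0.000234089.
Correction k=2: B_{4}/4! · (f^{(3)}(18) − f^{(3)}(11)) = −1/720 · (-1.96008e-07 − (-6.15790e-06)) = -8.28040e-09.
After k=2: 0.000234081.
Correction k=3: B_{6}/6! · (f^{(5)}(18) − f^{(5)}(11)) = 1/30240 · (-3.38779e-08 − (-2.84994e-06)) = 9.31236e-11.
After k=3: 0.000234081.
Correction k=4: B_{8}/8! · (f^{(7)}(18) − f^{(7)}(11)) = −1/1209600 · (-9.41053e-09 − (-2.11979e-06)) = -1.74469e-12.

S_4 ≈ 0.000234081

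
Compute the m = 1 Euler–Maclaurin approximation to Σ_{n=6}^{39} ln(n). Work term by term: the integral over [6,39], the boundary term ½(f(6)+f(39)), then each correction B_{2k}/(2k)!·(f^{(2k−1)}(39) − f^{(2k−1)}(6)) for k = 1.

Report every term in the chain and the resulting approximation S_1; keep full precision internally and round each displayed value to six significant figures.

S_1 ≈ 101.844

The integral term ∫_6^39 ln(x) dx = 99.1283.
½[f(6) + f(39)] = ½[1.79176 + 3.66356] = 2.72766.
Running total after boundary: 101.856.
Correction k=1: B_{2}/2! · (f^{(1)}(39) − f^{(1)}(6)) = 1/12 · (0.0256410 − 0.166667) = -0.0117521.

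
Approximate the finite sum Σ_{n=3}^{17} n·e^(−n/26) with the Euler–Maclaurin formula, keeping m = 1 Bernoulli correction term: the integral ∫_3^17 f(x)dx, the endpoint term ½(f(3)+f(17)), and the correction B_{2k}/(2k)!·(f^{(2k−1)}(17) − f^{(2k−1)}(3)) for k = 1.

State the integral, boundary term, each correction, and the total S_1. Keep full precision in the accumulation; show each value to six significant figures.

The integral term ∫_3^17 x·e^(−x/26) dx = 90.4249.
½[f(3) + f(17)] = ½[2.67307 + 8.84071] = 5.75689.
Integral + boundary = 96.1818.
Order-1 term: 1/12 · (0.180014 − 0.788213) = -0.0506832.

S_1 ≈ 96.1311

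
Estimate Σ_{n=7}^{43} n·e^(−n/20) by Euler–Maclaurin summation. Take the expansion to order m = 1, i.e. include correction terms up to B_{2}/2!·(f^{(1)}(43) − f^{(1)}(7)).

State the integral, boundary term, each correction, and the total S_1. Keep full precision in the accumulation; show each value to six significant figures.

Integral: ∫_7^43 x·e^(−x/20) dx = 233.762.
Endpoint term: (f(7) + f(43))/2 = (4.93282 + 5.00882)/2 = 4.97082.
Running total after boundary: 238.732.
k=1: B_{2}/(2)! × [f^{(1)}(43) − f^{(1)}(7)] = 1/12 × (-0.133957 − 0.458047) = -0.0493337.

S_1 ≈ 238.683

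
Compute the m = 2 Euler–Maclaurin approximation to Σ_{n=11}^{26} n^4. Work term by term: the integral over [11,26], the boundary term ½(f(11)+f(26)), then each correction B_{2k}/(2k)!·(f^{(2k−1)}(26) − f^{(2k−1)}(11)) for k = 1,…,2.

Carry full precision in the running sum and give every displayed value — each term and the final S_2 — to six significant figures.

S_2 ≈ 2.58529e+06

The integral term ∫_11^26 x^4 dx = 2.34406e+06.
Boundary: ½(f(11) + f(26)) = ½(14641.0 + 456976) = 235808.
Integral + boundary = 2.57987e+06.
Correction k=1: B_{2}/2! · (f^{(1)}(26) − f^{(1)}(11)) = 1/12 · (70304.0 − 5324.00) = 5415.00.
Partial sum through k=1: 2.58529e+06.
Correction k=2: B_{4}/4! · (f^{(3)}(26) − f^{(3)}(11)) = −1/720 · (624.000 − 264.000) = -0.500000.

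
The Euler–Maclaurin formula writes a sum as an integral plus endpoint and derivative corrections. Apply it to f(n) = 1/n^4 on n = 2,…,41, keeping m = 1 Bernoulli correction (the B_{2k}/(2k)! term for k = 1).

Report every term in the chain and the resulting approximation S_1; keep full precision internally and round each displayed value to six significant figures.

∫_2^41 1/x^4 dx evaluates to 0.0416618.
½[f(2) + f(41)] = ½[0.0625000 + 3.53887e-07] = 0.0312502.
Running total after boundary: 0.0729120.
Order-1 term: 1/12 · (-3.45256e-08 − (-0.125000)) = 0.0104167.

S_1 ≈ 0.0833287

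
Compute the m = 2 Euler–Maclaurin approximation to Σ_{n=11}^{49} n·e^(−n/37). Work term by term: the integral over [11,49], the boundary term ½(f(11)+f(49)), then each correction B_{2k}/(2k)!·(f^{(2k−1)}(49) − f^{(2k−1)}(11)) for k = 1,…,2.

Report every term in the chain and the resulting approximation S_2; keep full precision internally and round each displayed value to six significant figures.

The integral term ∫_11^49 x·e^(−x/37) dx = 472.897.
½[f(11) + f(49)] = ½[8.17105 + 13.0331] = 10.6021.
Running total after boundary: 483.499.
Correction k=1: B_{2}/2! · (f^{(1)}(49) − f^{(1)}(11)) = 1/12 · (-0.0862646 − 0.521984) = -0.0506874.
Running total after k=1: 483.449.
Correction k=2: B_{4}/4! · (f^{(3)}(49) − f^{(3)}(11)) = −1/720 · (0.000325567 − 0.00146649) = 1.58462e-06.

S_2 ≈ 483.449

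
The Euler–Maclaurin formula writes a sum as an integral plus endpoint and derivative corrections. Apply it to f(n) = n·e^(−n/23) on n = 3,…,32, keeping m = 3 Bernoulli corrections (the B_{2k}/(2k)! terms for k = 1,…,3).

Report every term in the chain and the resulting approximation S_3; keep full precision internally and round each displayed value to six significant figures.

The integral term ∫_3^32 x·e^(−x/23) dx = 210.203.
Boundary: ½(f(3) + f(32)) = ½(2.63314 + 7.96002) = 5.29658.
So far: 215.500.
Order-1 term: 1/12 · (-0.0973372 − 0.763229) = -0.0717139.
Partial sum through k=1: 215.428.
Order-2 term: −1/720 · (0.000756454 − 0.00476117) = 5.56210e-06.
Partial sum through k=2: 215.428.
Order-3 term: 1/30240 · (3.20777e-06 − 1.52733e-05) = -3.98991e-10.

S_3 ≈ 215.428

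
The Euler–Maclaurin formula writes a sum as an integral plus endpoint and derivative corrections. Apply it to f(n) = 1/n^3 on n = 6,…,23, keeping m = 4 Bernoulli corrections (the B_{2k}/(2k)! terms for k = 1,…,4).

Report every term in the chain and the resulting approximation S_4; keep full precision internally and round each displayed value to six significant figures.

S_4 ≈ 0.0154899

The integral term ∫_6^23 1/x^3 dx = 0.0129437.
Endpoint term: (f(6) + f(23))/2 = (0.00462963 + 8.21895e-05)/2 = 0.00235591.
Integral + boundary = 0.0152996.
Order-1 term: 1/12 · (-1.07204e-05 − (-0.00231481)) = 0.000192008.
Partial sum through k=1: 0.0154916.
Order-2 term: −1/720 · (-4.05307e-07 − (-0.00128601)) = -1.78556e-06.
Partial sum through k=2: 0.0154898.
Order-3 term: 1/30240 · (-3.21794e-08 − (-0.00150034)) = 4.96135e-08.
Partial sum through k=3: 0.0154899.
Order-4 term: −1/1209600 · (-4.37980e-09 − (-0.00300069)) = -2.48072e-09.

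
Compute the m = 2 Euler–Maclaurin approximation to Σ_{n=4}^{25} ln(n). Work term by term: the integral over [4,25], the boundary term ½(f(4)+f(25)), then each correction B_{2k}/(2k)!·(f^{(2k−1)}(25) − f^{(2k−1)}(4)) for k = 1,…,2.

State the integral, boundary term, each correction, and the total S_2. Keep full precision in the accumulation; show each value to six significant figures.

Integral: ∫_4^25 ln(x) dx = 53.9267.
½[f(4) + f(25)] = ½[1.38629 + 3.21888] = 2.30259.
Integral + boundary = 56.2293.
k=1: B_{2}/(2)! × [f^{(1)}(25) − f^{(1)}(4)] = 1/12 × (0.0400000 − 0.250000) = -0.0175000.
Partial sum through k=1: 56.2118.
k=2: B_{4}/(4)! × [f^{(3)}(25) − f^{(3)}(4)] = −1/720 × (0.000128000 − 0.0312500) = 4.32250e-05.

S_2 ≈ 56.2118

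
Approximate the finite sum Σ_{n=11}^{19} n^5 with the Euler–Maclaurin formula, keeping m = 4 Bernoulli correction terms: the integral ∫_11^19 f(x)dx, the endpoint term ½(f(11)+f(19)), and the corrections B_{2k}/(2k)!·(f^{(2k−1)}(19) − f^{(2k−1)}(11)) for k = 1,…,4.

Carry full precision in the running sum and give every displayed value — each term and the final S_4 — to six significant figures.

S_4 ≈ 8.91248e+06

∫_11^19 x^5 dx evaluates to 7.54572e+06.
½[f(11) + f(19)] = ½[161051 + 2.47610e+06] = 1.31858e+06.
Integral + boundary = 8.86430e+06.
Correction k=1: B_{2}/2! · (f^{(1)}(19) − f^{(1)}(11)) = 1/12 · (651605 − 73205.0) = 48200.0.
Partial sum through k=1: 8.91250e+06.
Correction k=2: B_{4}/4! · (f^{(3)}(19) − f^{(3)}(11)) = −1/720 · (21660.0 − 7260.00) = -20.0000.
Partial sum through k=2: 8.91248e+06.
Correction k=3: B_{6}/6! · (f^{(5)}(19) − f^{(5)}(11)) = 1/30240 · (120.000 − 120.000) = 0.00000.
Partial sum through k=3: 8.91248e+06.
Correction k=4: B_{8}/8! · (f^{(7)}(19) − f^{(7)}(11)) = −1/1209600 · (0.00000 − 0.00000) = 0.00000.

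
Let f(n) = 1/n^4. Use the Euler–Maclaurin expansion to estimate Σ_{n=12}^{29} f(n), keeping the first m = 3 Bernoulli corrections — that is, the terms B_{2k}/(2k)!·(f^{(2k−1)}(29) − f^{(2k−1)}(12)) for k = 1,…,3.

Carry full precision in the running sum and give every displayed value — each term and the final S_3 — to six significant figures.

S_3 ≈ 0.000205372

Integral: ∫_12^29 1/x^4 dx = 0.000179234.
½[f(12) + f(29)] = ½[4.82253e-05 + 1.41387e-06] = 2.48196e-05.
Running total after boundary: 0.000204053.
k=1: B_{2}/(2)! × [f^{(1)}(29) − f^{(1)}(12)] = 1/12 × (-1.95016e-07 − (-1.60751e-05)) = 1.32334e-06.
Partial sum through k=1: 0.000205377.
k=2: B_{4}/(4)! × [f^{(3)}(29) − f^{(3)}(12)] = −1/720 × (-6.95657e-09 − (-3.34898e-06)) = -4.64170e-09.
Partial sum through k=2: 0.000205372.
k=3: B_{6}/(6)! × [f^{(5)}(29) − f^{(5)}(12)] = 1/30240 × (-4.63220e-10 − (-1.30238e-06)) = 4.30528e-11.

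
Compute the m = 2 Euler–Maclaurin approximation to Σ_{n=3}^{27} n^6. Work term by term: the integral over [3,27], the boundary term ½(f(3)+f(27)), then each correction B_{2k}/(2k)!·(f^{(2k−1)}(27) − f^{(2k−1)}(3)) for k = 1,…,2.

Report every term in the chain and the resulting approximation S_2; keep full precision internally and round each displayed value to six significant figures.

S_2 ≈ 1.69522e+09

Integral: ∫_3^27 x^6 dx = 1.49434e+09.
Endpoint term: (f(3) + f(27))/2 = (729.000 + 3.87420e+08)/2 = 1.93711e+08.
Integral + boundary = 1.68805e+09.
k=1: B_{2}/(2)! × [f^{(1)}(27) − f^{(1)}(3)] = 1/12 × (8.60934e+07 − 1458.00) = 7.17433e+06.
Partial sum through k=1: 1.69522e+09.
k=2: B_{4}/(4)! × [f^{(3)}(27) − f^{(3)}(3)] = −1/720 × (2.36196e+06 − 3240.00) = -3276.00.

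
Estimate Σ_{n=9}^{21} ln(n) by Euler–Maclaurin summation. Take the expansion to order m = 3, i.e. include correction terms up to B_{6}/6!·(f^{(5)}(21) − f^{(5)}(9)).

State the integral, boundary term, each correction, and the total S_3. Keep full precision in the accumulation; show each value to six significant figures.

S_3 ≈ 34.7755

Integral: ∫_9^21 ln(x) dx = 32.1599.
Endpoint term: (f(9) + f(21))/2 = (2.19722 + 3.04452)/2 = 2.62087.
Integral + boundary = 34.7808.
k=1: B_{2}/(2)! × [f^{(1)}(21) − f^{(1)}(9)] = 1/12 × (0.0476190 − 0.111111) = -0.00529101.
Partial sum through k=1: 34.7755.
k=2: B_{4}/(4)! × [f^{(3)}(21) − f^{(3)}(9)] = −1/720 × (0.000215959 − 0.00274348) = 3.51045e-06.
Partial sum through k=2: 34.7755.
k=3: B_{6}/(6)! × [f^{(5)}(21) − f^{(5)}(9)] = 1/30240 × (5.87645e-06 − 0.000406442) = -1.32462e-08.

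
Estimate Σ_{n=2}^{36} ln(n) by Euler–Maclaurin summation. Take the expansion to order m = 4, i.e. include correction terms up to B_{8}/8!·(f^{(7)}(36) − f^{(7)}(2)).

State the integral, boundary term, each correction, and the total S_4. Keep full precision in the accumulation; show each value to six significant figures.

S_4 ≈ 95.7197

Integral: ∫_2^36 ln(x) dx = 93.6204.
½[f(2) + f(36)] = ½[0.693147 + 3.58352] = 2.13833.
So far: 95.7587.
k=1: B_{2}/(2)! × [f^{(1)}(36) − f^{(1)}(2)] = 1/12 × (0.0277778 − 0.500000) = -0.0393519.
After k=1: 95.7194.
k=2: B_{4}/(4)! × [f^{(3)}(36) − f^{(3)}(2)] = −1/720 × (4.28669e-05 − 0.250000) = 0.000347163.
After k=2: 95.7197.
k=3: B_{6}/(6)! × [f^{(5)}(36) − f^{(5)}(2)] = 1/30240 × (3.96916e-07 − 0.750000) = -2.48016e-05.
After k=3: 95.7197.
k=4: B_{8}/(8)! × [f^{(7)}(36) − f^{(7)}(2)] = −1/1209600 × (9.18787e-09 − 5.62500) = 4.65030e-06.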